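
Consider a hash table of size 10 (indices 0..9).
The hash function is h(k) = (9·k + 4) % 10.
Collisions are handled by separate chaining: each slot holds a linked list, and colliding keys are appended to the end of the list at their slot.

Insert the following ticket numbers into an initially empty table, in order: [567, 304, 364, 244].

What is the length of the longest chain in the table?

3

567 -> bucket 7
304 -> bucket 0
364 -> bucket 0 (collision)
244 -> bucket 0 (collision)
Final buckets:
0: 304 -> 364 -> 244
1: -
2: -
3: -
4: -
5: -
6: -
7: 567
8: -
9: -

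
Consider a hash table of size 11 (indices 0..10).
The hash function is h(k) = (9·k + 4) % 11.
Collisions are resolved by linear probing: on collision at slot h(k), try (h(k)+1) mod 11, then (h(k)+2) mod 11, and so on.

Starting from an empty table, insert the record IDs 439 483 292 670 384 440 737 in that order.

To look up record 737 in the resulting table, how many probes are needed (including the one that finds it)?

2

Insert 439: h=6, slot 6 empty => index 6.
Insert 483: h=6, slot 6 occupied => index 7.
Insert 292: h=3, slot 3 empty => index 3.
Insert 670: h=6, slots 6,7 occupied => index 8.
Insert 384: h=6, slots 6,7,8 occupied => index 9.
Insert 440: h=4, slot 4 empty => index 4.
Insert 737: h=4, slot 4 occupied => index 5.
Table: [—, —, —, 292, 440, 737, 439, 483, 670, 384, —]
Lookup 737: h=4, probe 4,5 → found at 5.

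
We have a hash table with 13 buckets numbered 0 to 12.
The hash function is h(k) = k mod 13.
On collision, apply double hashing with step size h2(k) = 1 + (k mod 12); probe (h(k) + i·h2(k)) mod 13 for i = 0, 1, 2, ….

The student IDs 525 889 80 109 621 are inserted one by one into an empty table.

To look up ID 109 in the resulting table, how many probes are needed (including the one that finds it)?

525: h=5 → slot 5
889: h=5, h2=2, probe 5,7 → slot 7
80: h=2 → slot 2
109: h=5, h2=2, probe 5,7,9 → slot 9
621: h=10 → slot 10
Table: [-, -, 80, -, -, 525, -, 889, -, 109, 621, -, -]
Lookup 109: h=5, h2=2, probe 5,7,9 → found at 9.

3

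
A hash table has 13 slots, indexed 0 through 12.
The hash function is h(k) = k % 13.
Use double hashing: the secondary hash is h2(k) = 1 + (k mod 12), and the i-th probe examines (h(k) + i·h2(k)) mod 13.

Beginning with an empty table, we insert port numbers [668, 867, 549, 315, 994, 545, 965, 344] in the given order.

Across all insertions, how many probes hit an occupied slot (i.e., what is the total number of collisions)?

668: h=5 → slot 5
867: h=9 → slot 9
549: h=3 → slot 3
315: h=3, h2=4, probe 3,7 → slot 7
994: h=6 → slot 6
545: h=12 → slot 12
965: h=3, h2=6, probe 3,9,2 → slot 2
344: h=6, h2=9, probe 6,2,11 → slot 11
Table: [—, —, 965, 549, —, 668, 994, 315, —, 867, —, 344, 545]

5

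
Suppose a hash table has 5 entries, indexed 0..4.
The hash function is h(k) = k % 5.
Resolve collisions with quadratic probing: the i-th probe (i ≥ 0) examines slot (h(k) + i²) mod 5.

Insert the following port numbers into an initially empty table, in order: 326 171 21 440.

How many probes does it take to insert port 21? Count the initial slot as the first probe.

Insert 326: h=1, slot 1 empty → index 1.
Insert 171: h=1, slot 1 occupied → index 2.
Insert 21: h=1, slots 1,2 occupied → index 0.
Insert 440: h=0, slots 0,1 occupied → index 4.
Table: [21, 326, 171, _, 440]

3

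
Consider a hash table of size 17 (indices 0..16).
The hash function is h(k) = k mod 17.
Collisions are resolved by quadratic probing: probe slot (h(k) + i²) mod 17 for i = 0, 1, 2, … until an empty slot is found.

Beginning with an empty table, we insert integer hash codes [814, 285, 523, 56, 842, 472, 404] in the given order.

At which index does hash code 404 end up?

12

814: h=15 → slot 15
285: h=13 → slot 13
523: h=13, probe 13,14 → slot 14
56: h=5 → slot 5
842: h=9 → slot 9
472: h=13, probe 13,14,0 → slot 0
404: h=13, probe 13,14,0,5,12 → slot 12
Table: [472, _, _, _, _, 56, _, _, _, 842, _, _, 404, 285, 523, 814, _]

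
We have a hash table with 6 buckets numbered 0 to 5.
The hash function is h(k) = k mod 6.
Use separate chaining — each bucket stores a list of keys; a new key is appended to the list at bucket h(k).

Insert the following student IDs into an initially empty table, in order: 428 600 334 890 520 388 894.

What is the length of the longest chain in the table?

Insert 428: h=2, bucket 2 empty → new chain.
Insert 600: h=0, bucket 0 empty → new chain.
Insert 334: h=4, bucket 4 empty → new chain.
Insert 890: h=2, bucket 2 nonempty → append to chain.
Insert 520: h=4, bucket 4 nonempty → append to chain.
Insert 388: h=4, bucket 4 nonempty → append to chain.
Insert 894: h=0, bucket 0 nonempty → append to chain.
Final buckets:
0: 600 -> 894
1: _
2: 428 -> 890
3: _
4: 334 -> 520 -> 388
5: _

3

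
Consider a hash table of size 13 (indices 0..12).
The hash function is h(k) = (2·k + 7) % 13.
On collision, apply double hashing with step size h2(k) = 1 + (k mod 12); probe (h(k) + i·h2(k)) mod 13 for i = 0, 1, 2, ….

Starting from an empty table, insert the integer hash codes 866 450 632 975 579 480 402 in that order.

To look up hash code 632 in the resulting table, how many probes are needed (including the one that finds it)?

2

Insert 866: h=10, slot 10 empty -> index 10.
Insert 450: h=10, h2=7, slot 10 occupied -> index 4.
Insert 632: h=10, h2=9, slot 10 occupied -> index 6.
Insert 975: h=7, slot 7 empty -> index 7.
Insert 579: h=8, slot 8 empty -> index 8.
Insert 480: h=5, slot 5 empty -> index 5.
Insert 402: h=5, h2=7, slot 5 occupied -> index 12.
Table: [_, _, _, _, 450, 480, 632, 975, 579, _, 866, _, 402]
Lookup 632: h=10, h2=9, probe 10,6 → found at 6.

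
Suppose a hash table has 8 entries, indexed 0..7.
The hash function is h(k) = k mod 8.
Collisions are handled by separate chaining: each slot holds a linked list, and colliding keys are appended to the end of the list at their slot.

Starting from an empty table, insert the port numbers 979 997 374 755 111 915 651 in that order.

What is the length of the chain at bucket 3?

4

Insert 979: h=3, bucket 3 empty -> new chain.
Insert 997: h=5, bucket 5 empty -> new chain.
Insert 374: h=6, bucket 6 empty -> new chain.
Insert 755: h=3, bucket 3 nonempty -> append to chain.
Insert 111: h=7, bucket 7 empty -> new chain.
Insert 915: h=3, bucket 3 nonempty -> append to chain.
Insert 651: h=3, bucket 3 nonempty -> append to chain.
Final buckets:
0: .
1: .
2: .
3: 979 -> 755 -> 915 -> 651
4: .
5: 997
6: 374
7: 111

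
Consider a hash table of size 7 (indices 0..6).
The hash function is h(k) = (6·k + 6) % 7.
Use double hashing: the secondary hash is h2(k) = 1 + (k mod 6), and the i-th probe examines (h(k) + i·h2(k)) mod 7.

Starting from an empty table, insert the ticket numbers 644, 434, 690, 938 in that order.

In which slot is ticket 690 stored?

3

644 hashes to 6; slot 6 is free → place at 6.
434 hashes to 6, h2=3; 6 taken → place at 2.
690 hashes to 2, h2=1; 2 taken → place at 3.
938 hashes to 6, h2=3; 6,2 taken → place at 5.
Table: [_, _, 434, 690, _, 938, 644]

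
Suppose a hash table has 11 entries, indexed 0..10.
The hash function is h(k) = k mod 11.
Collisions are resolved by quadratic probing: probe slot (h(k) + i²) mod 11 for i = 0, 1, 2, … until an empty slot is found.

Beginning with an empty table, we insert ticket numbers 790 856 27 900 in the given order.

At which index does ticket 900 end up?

790: h=9 => slot 9
856: h=9, probe 9,10 => slot 10
27: h=5 => slot 5
900: h=9, probe 9,10,2 => slot 2
Table: [∅, ∅, 900, ∅, ∅, 27, ∅, ∅, ∅, 790, 856]

2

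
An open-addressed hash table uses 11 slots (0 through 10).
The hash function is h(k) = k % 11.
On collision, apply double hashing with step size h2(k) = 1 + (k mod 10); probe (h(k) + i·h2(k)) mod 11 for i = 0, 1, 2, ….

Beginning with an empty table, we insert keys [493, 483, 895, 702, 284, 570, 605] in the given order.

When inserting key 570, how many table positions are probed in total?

3

493: h=9 → slot 9
483: h=10 → slot 10
895: h=4 → slot 4
702: h=9, h2=3, probe 9,1 → slot 1
284: h=9, h2=5, probe 9,3 → slot 3
570: h=9, h2=1, probe 9,10,0 → slot 0
605: h=0, h2=6, probe 0,6 → slot 6
Table: [570, 702, —, 284, 895, —, 605, —, —, 493, 483]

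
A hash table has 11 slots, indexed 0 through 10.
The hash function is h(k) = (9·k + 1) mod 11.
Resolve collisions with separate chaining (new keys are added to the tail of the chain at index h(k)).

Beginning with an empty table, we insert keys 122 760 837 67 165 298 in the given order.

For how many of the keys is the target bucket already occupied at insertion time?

Insert 122: h=10, bucket 10 empty → new chain.
Insert 760: h=10, bucket 10 nonempty → append to chain.
Insert 837: h=10, bucket 10 nonempty → append to chain.
Insert 67: h=10, bucket 10 nonempty → append to chain.
Insert 165: h=1, bucket 1 empty → new chain.
Insert 298: h=10, bucket 10 nonempty → append to chain.
Final buckets:
0: ∅
1: 165
2: ∅
3: ∅
4: ∅
5: ∅
6: ∅
7: ∅
8: ∅
9: ∅
10: 122 -> 760 -> 837 -> 67 -> 298

4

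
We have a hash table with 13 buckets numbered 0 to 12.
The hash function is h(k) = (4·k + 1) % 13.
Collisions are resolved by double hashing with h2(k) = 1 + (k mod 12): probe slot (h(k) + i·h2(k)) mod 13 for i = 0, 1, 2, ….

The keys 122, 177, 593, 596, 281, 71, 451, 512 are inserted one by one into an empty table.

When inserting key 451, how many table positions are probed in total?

122 hashes to 8; slot 8 is free → place at 8.
177 hashes to 7; slot 7 is free → place at 7.
593 hashes to 7, h2=6; 7 taken → place at 0.
596 hashes to 6; slot 6 is free → place at 6.
281 hashes to 7, h2=6; 7,0,6 taken → place at 12.
71 hashes to 12, h2=12; 12 taken → place at 11.
451 hashes to 11, h2=8; 11,6 taken → place at 1.
512 hashes to 8, h2=9; 8 taken → place at 4.
Table: [593, 451, —, —, 512, —, 596, 177, 122, —, —, 71, 281]

3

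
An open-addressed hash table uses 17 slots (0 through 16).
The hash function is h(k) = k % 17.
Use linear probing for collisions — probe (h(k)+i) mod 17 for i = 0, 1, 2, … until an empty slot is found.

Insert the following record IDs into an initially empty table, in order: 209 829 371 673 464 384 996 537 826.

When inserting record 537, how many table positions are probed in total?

6

209 hashes to 5; slot 5 is free => place at 5.
829 hashes to 13; slot 13 is free => place at 13.
371 hashes to 14; slot 14 is free => place at 14.
673 hashes to 10; slot 10 is free => place at 10.
464 hashes to 5; 5 taken => place at 6.
384 hashes to 10; 10 taken => place at 11.
996 hashes to 10; 10,11 taken => place at 12.
537 hashes to 10; 10,11,12,13,14 taken => place at 15.
826 hashes to 10; 10,11,12,13,14,15 taken => place at 16.
Table: [∅, ∅, ∅, ∅, ∅, 209, 464, ∅, ∅, ∅, 673, 384, 996, 829, 371, 537, 826]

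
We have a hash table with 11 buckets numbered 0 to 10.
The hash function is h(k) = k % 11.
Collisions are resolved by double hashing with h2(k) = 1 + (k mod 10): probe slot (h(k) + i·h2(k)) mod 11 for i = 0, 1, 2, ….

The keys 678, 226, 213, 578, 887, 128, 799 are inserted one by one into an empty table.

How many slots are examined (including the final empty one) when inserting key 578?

3

678 hashes to 7; slot 7 is free -> place at 7.
226 hashes to 6; slot 6 is free -> place at 6.
213 hashes to 4; slot 4 is free -> place at 4.
578 hashes to 6, h2=9; 6,4 taken -> place at 2.
887 hashes to 7, h2=8; 7,4 taken -> place at 1.
128 hashes to 7, h2=9; 7 taken -> place at 5.
799 hashes to 7, h2=10; 7,6,5,4 taken -> place at 3.
Table: [-, 887, 578, 799, 213, 128, 226, 678, -, -, -]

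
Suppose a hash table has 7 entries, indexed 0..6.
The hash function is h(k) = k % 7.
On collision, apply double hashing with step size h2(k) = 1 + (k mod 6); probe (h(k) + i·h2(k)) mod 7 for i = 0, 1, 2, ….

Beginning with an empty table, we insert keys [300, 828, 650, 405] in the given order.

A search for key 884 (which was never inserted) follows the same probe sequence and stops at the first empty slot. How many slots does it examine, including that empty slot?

300 hashes to 6; slot 6 is free -> place at 6.
828 hashes to 2; slot 2 is free -> place at 2.
650 hashes to 6, h2=3; 6,2 taken -> place at 5.
405 hashes to 6, h2=4; 6 taken -> place at 3.
Table: [—, —, 828, 405, —, 650, 300]
Lookup 884: h=2, h2=3, probe 2,5,1 → slot 1 empty, not found.

3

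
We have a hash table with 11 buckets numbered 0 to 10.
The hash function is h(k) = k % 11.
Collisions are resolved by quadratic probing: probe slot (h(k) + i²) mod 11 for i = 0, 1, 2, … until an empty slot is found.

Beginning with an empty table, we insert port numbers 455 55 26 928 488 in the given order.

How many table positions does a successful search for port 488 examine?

Insert 455: h=4, slot 4 empty => index 4.
Insert 55: h=0, slot 0 empty => index 0.
Insert 26: h=4, slot 4 occupied => index 5.
Insert 928: h=4, slots 4,5 occupied => index 8.
Insert 488: h=4, slots 4,5,8 occupied => index 2.
Table: [55, ∅, 488, ∅, 455, 26, ∅, ∅, 928, ∅, ∅]
Lookup 488: h=4, probe 4,5,8,2 → found at 2.

4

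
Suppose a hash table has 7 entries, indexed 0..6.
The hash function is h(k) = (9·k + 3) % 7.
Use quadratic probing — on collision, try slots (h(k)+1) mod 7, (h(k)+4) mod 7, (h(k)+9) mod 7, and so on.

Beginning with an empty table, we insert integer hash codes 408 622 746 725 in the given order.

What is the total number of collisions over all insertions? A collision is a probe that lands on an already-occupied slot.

1

408: h=0 → slot 0
622: h=1 → slot 1
746: h=4 → slot 4
725: h=4, probe 4,5 → slot 5
Table: [408, 622, ., ., 746, 725, .]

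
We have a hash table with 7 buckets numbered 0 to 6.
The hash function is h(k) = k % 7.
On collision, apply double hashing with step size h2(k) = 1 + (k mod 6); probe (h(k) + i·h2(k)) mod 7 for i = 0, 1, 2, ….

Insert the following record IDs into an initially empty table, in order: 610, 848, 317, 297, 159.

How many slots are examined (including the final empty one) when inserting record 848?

2

610 hashes to 1; slot 1 is free => place at 1.
848 hashes to 1, h2=3; 1 taken => place at 4.
317 hashes to 2; slot 2 is free => place at 2.
297 hashes to 3; slot 3 is free => place at 3.
159 hashes to 5; slot 5 is free => place at 5.
Table: [_, 610, 317, 297, 848, 159, _]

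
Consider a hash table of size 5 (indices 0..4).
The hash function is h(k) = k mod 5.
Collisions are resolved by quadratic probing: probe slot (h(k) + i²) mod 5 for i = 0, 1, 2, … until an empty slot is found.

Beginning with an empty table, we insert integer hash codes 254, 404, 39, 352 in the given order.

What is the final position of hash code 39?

3

254: h=4 → slot 4
404: h=4, probe 4,0 → slot 0
39: h=4, probe 4,0,3 → slot 3
352: h=2 → slot 2
Table: [404, ., 352, 39, 254]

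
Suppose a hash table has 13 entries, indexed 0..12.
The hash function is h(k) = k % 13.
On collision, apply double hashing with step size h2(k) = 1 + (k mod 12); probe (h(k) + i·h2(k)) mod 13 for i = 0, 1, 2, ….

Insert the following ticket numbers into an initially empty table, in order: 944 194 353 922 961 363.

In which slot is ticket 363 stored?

944 hashes to 8; slot 8 is free -> place at 8.
194 hashes to 12; slot 12 is free -> place at 12.
353 hashes to 2; slot 2 is free -> place at 2.
922 hashes to 12, h2=11; 12 taken -> place at 10.
961 hashes to 12, h2=2; 12 taken -> place at 1.
363 hashes to 12, h2=4; 12 taken -> place at 3.
Table: [-, 961, 353, 363, -, -, -, -, 944, -, 922, -, 194]

3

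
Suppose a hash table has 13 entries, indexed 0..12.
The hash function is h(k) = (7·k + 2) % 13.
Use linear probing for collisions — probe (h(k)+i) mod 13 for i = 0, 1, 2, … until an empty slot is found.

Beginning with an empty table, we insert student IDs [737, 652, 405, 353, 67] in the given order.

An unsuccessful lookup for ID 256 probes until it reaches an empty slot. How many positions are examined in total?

737: h=0 -> slot 0
652: h=3 -> slot 3
405: h=3, probe 3,4 -> slot 4
353: h=3, probe 3,4,5 -> slot 5
67: h=3, probe 3,4,5,6 -> slot 6
Table: [737, -, -, 652, 405, 353, 67, -, -, -, -, -, -]
Lookup 256: h=0, probe 0,1 → slot 1 empty, not found.

2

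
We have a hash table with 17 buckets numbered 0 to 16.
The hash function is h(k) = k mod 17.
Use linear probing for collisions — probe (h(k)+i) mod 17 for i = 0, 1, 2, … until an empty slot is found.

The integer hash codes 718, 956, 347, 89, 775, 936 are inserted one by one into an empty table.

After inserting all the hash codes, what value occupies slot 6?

Insert 718: h=4, slot 4 empty → index 4.
Insert 956: h=4, slot 4 occupied → index 5.
Insert 347: h=7, slot 7 empty → index 7.
Insert 89: h=4, slots 4,5 occupied → index 6.
Insert 775: h=10, slot 10 empty → index 10.
Insert 936: h=1, slot 1 empty → index 1.
Table: [-, 936, -, -, 718, 956, 89, 347, -, -, 775, -, -, -, -, -, -]

89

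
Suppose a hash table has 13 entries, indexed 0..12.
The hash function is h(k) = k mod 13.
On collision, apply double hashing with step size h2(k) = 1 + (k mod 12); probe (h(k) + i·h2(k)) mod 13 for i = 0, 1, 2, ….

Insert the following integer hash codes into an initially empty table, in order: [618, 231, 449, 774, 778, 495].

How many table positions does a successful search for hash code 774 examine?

2

618 hashes to 7; slot 7 is free -> place at 7.
231 hashes to 10; slot 10 is free -> place at 10.
449 hashes to 7, h2=6; 7 taken -> place at 0.
774 hashes to 7, h2=7; 7 taken -> place at 1.
778 hashes to 11; slot 11 is free -> place at 11.
495 hashes to 1, h2=4; 1 taken -> place at 5.
Table: [449, 774, ∅, ∅, ∅, 495, ∅, 618, ∅, ∅, 231, 778, ∅]
Lookup 774: h=7, h2=7, probe 7,1 → found at 1.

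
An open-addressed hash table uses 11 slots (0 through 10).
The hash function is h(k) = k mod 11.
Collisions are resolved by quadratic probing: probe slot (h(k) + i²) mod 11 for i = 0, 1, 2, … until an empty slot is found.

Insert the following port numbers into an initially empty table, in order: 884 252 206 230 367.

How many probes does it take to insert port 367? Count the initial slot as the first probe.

2

884 hashes to 4; slot 4 is free → place at 4.
252 hashes to 10; slot 10 is free → place at 10.
206 hashes to 8; slot 8 is free → place at 8.
230 hashes to 10; 10 taken → place at 0.
367 hashes to 4; 4 taken → place at 5.
Table: [230, —, —, —, 884, 367, —, —, 206, —, 252]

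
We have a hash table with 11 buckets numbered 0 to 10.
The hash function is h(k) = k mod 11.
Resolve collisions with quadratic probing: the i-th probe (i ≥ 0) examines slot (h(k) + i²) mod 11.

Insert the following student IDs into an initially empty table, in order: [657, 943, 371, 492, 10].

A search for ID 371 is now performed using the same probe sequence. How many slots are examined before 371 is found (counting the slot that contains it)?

3

657 hashes to 8; slot 8 is free → place at 8.
943 hashes to 8; 8 taken → place at 9.
371 hashes to 8; 8,9 taken → place at 1.
492 hashes to 8; 8,9,1 taken → place at 6.
10 hashes to 10; slot 10 is free → place at 10.
Table: [., 371, ., ., ., ., 492, ., 657, 943, 10]
Lookup 371: h=8, probe 8,9,1 → found at 1.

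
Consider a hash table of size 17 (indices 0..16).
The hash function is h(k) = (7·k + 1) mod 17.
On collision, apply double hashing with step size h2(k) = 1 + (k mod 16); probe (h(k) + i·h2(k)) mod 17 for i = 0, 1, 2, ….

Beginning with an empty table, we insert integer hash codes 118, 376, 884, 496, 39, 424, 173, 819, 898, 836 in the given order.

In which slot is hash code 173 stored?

16

118: h=11 → slot 11
376: h=15 → slot 15
884: h=1 → slot 1
496: h=5 → slot 5
39: h=2 → slot 2
424: h=11, h2=9, probe 11,3 → slot 3
173: h=5, h2=14, probe 5,2,16 → slot 16
819: h=5, h2=4, probe 5,9 → slot 9
898: h=14 → slot 14
836: h=5, h2=5, probe 5,10 → slot 10
Table: [∅, 884, 39, 424, ∅, 496, ∅, ∅, ∅, 819, 836, 118, ∅, ∅, 898, 376, 173]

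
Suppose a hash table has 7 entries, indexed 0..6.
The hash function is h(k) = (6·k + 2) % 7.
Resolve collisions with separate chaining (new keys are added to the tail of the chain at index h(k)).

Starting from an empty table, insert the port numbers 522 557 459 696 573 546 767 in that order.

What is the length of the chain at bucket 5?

522 → bucket 5
557 → bucket 5 (collision)
459 → bucket 5 (collision)
696 → bucket 6
573 → bucket 3
546 → bucket 2
767 → bucket 5 (collision)
Final buckets:
0: —
1: —
2: 546
3: 573
4: —
5: 522 -> 557 -> 459 -> 767
6: 696

4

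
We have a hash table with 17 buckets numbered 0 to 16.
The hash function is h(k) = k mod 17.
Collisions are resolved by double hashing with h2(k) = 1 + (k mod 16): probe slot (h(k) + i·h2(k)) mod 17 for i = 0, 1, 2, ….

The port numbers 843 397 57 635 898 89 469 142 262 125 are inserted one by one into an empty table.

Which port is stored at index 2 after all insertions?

142

Insert 843: h=10, slot 10 empty -> index 10.
Insert 397: h=6, slot 6 empty -> index 6.
Insert 57: h=6, h2=10, slot 6 occupied -> index 16.
Insert 635: h=6, h2=12, slot 6 occupied -> index 1.
Insert 898: h=14, slot 14 empty -> index 14.
Insert 89: h=4, slot 4 empty -> index 4.
Insert 469: h=10, h2=6, slots 10,16 occupied -> index 5.
Insert 142: h=6, h2=15, slots 6,4 occupied -> index 2.
Insert 262: h=7, slot 7 empty -> index 7.
Insert 125: h=6, h2=14, slot 6 occupied -> index 3.
Table: [—, 635, 142, 125, 89, 469, 397, 262, —, —, 843, —, —, —, 898, —, 57]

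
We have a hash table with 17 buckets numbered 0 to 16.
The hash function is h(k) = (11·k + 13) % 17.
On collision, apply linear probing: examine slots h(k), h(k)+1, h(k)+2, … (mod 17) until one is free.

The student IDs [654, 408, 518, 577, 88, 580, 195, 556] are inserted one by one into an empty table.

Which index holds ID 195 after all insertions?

3

654: h=16 → slot 16
408: h=13 → slot 13
518: h=16, probe 16,0 → slot 0
577: h=2 → slot 2
88: h=12 → slot 12
580: h=1 → slot 1
195: h=16, probe 16,0,1,2,3 → slot 3
556: h=9 → slot 9
Table: [518, 580, 577, 195, —, —, —, —, —, 556, —, —, 88, 408, —, —, 654]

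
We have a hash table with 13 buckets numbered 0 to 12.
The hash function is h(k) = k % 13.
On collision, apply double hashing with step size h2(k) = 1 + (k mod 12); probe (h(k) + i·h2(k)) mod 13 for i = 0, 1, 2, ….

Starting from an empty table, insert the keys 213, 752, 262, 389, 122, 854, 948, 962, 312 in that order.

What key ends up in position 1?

312

213: h=5 => slot 5
752: h=11 => slot 11
262: h=2 => slot 2
389: h=12 => slot 12
122: h=5, h2=3, probe 5,8 => slot 8
854: h=9 => slot 9
948: h=12, h2=1, probe 12,0 => slot 0
962: h=0, h2=3, probe 0,3 => slot 3
312: h=0, h2=1, probe 0,1 => slot 1
Table: [948, 312, 262, 962, ., 213, ., ., 122, 854, ., 752, 389]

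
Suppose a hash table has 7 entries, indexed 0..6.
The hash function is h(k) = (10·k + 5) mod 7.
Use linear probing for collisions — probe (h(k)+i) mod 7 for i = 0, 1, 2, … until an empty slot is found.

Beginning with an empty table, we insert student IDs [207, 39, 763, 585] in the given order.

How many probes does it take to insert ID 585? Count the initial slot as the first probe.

4

207: h=3 → slot 3
39: h=3, probe 3,4 → slot 4
763: h=5 → slot 5
585: h=3, probe 3,4,5,6 → slot 6
Table: [-, -, -, 207, 39, 763, 585]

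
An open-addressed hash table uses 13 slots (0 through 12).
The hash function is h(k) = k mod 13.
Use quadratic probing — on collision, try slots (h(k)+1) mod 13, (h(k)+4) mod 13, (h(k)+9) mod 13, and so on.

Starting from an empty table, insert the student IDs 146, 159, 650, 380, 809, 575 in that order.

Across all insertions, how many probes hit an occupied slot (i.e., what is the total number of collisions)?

10

146 hashes to 3; slot 3 is free → place at 3.
159 hashes to 3; 3 taken → place at 4.
650 hashes to 0; slot 0 is free → place at 0.
380 hashes to 3; 3,4 taken → place at 7.
809 hashes to 3; 3,4,7 taken → place at 12.
575 hashes to 3; 3,4,7,12 taken → place at 6.
Table: [650, ∅, ∅, 146, 159, ∅, 575, 380, ∅, ∅, ∅, ∅, 809]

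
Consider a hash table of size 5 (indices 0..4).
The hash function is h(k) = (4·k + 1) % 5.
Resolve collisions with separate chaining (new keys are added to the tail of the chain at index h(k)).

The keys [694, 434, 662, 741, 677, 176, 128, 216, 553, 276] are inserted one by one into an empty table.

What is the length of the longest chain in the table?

Insert 694: h=2, bucket 2 empty -> new chain.
Insert 434: h=2, bucket 2 nonempty -> append to chain.
Insert 662: h=4, bucket 4 empty -> new chain.
Insert 741: h=0, bucket 0 empty -> new chain.
Insert 677: h=4, bucket 4 nonempty -> append to chain.
Insert 176: h=0, bucket 0 nonempty -> append to chain.
Insert 128: h=3, bucket 3 empty -> new chain.
Insert 216: h=0, bucket 0 nonempty -> append to chain.
Insert 553: h=3, bucket 3 nonempty -> append to chain.
Insert 276: h=0, bucket 0 nonempty -> append to chain.
Final buckets:
0: 741 -> 176 -> 216 -> 276
1: -
2: 694 -> 434
3: 128 -> 553
4: 662 -> 677

4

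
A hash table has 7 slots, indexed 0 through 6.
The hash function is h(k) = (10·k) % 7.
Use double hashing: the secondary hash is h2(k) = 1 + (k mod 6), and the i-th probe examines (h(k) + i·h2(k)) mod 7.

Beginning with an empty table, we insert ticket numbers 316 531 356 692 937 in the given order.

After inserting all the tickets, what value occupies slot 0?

356

316 hashes to 3; slot 3 is free -> place at 3.
531 hashes to 4; slot 4 is free -> place at 4.
356 hashes to 4, h2=3; 4 taken -> place at 0.
692 hashes to 4, h2=3; 4,0,3 taken -> place at 6.
937 hashes to 4, h2=2; 4,6 taken -> place at 1.
Table: [356, 937, -, 316, 531, -, 692]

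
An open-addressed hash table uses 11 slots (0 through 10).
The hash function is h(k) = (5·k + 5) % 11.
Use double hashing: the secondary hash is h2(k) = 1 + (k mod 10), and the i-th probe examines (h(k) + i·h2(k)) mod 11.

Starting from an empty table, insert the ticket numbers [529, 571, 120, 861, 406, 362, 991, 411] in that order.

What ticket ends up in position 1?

529: h=10 → slot 10
571: h=0 → slot 0
120: h=0, h2=1, probe 0,1 → slot 1
861: h=9 → slot 9
406: h=0, h2=7, probe 0,7 → slot 7
362: h=0, h2=3, probe 0,3 → slot 3
991: h=10, h2=2, probe 10,1,3,5 → slot 5
411: h=3, h2=2, probe 3,5,7,9,0,2 → slot 2
Table: [571, 120, 411, 362, —, 991, —, 406, —, 861, 529]

120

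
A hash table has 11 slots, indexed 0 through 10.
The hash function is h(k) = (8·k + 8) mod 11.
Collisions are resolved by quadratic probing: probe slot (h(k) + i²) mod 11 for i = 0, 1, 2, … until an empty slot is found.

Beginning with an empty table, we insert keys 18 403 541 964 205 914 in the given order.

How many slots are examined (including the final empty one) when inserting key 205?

5

Insert 18: h=9, slot 9 empty → index 9.
Insert 403: h=9, slot 9 occupied → index 10.
Insert 541: h=2, slot 2 empty → index 2.
Insert 964: h=9, slots 9,10,2 occupied → index 7.
Insert 205: h=9, slots 9,10,2,7 occupied → index 3.
Insert 914: h=5, slot 5 empty → index 5.
Table: [∅, ∅, 541, 205, ∅, 914, ∅, 964, ∅, 18, 403]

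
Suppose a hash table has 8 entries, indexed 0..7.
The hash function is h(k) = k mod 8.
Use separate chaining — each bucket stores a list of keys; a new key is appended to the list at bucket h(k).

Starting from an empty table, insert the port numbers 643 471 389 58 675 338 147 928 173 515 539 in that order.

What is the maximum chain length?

Insert 643: h=3, bucket 3 empty -> new chain.
Insert 471: h=7, bucket 7 empty -> new chain.
Insert 389: h=5, bucket 5 empty -> new chain.
Insert 58: h=2, bucket 2 empty -> new chain.
Insert 675: h=3, bucket 3 nonempty -> append to chain.
Insert 338: h=2, bucket 2 nonempty -> append to chain.
Insert 147: h=3, bucket 3 nonempty -> append to chain.
Insert 928: h=0, bucket 0 empty -> new chain.
Insert 173: h=5, bucket 5 nonempty -> append to chain.
Insert 515: h=3, bucket 3 nonempty -> append to chain.
Insert 539: h=3, bucket 3 nonempty -> append to chain.
Final buckets:
0: 928
1: .
2: 58 -> 338
3: 643 -> 675 -> 147 -> 515 -> 539
4: .
5: 389 -> 173
6: .
7: 471

5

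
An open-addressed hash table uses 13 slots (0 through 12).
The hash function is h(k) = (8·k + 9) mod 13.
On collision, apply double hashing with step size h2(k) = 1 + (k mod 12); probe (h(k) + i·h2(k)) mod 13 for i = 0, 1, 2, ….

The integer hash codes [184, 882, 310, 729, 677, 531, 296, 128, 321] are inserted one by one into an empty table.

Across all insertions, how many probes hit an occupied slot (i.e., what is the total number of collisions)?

7

184: h=12 -> slot 12
882: h=6 -> slot 6
310: h=6, h2=11, probe 6,4 -> slot 4
729: h=4, h2=10, probe 4,1 -> slot 1
677: h=4, h2=6, probe 4,10 -> slot 10
531: h=6, h2=4, probe 6,10,1,5 -> slot 5
296: h=11 -> slot 11
128: h=6, h2=9, probe 6,2 -> slot 2
321: h=3 -> slot 3
Table: [_, 729, 128, 321, 310, 531, 882, _, _, _, 677, 296, 184]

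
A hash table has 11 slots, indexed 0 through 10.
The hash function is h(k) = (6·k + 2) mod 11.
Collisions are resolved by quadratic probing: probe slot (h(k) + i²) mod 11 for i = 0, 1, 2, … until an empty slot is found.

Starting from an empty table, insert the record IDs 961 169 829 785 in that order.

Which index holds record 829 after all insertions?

961: h=4 → slot 4
169: h=4, probe 4,5 → slot 5
829: h=4, probe 4,5,8 → slot 8
785: h=4, probe 4,5,8,2 → slot 2
Table: [., ., 785, ., 961, 169, ., ., 829, ., .]

8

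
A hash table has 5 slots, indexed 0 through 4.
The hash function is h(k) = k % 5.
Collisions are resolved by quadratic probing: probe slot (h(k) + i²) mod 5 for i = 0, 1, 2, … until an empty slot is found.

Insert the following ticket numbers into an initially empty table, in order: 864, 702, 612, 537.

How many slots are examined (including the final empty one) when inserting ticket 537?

3

864: h=4 -> slot 4
702: h=2 -> slot 2
612: h=2, probe 2,3 -> slot 3
537: h=2, probe 2,3,1 -> slot 1
Table: [-, 537, 702, 612, 864]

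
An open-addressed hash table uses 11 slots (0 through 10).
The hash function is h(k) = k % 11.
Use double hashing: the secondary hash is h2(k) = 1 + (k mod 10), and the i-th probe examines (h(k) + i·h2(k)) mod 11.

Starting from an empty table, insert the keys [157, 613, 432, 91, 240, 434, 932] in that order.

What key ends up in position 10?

434

Insert 157: h=3, slot 3 empty => index 3.
Insert 613: h=8, slot 8 empty => index 8.
Insert 432: h=3, h2=3, slot 3 occupied => index 6.
Insert 91: h=3, h2=2, slot 3 occupied => index 5.
Insert 240: h=9, slot 9 empty => index 9.
Insert 434: h=5, h2=5, slot 5 occupied => index 10.
Insert 932: h=8, h2=3, slot 8 occupied => index 0.
Table: [932, ∅, ∅, 157, ∅, 91, 432, ∅, 613, 240, 434]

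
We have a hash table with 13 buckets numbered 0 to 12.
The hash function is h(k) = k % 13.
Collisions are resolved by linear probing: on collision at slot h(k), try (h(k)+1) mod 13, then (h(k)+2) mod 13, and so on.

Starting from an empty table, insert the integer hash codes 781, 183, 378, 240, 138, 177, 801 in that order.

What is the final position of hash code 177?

9

781 hashes to 1; slot 1 is free → place at 1.
183 hashes to 1; 1 taken → place at 2.
378 hashes to 1; 1,2 taken → place at 3.
240 hashes to 6; slot 6 is free → place at 6.
138 hashes to 8; slot 8 is free → place at 8.
177 hashes to 8; 8 taken → place at 9.
801 hashes to 8; 8,9 taken → place at 10.
Table: [-, 781, 183, 378, -, -, 240, -, 138, 177, 801, -, -]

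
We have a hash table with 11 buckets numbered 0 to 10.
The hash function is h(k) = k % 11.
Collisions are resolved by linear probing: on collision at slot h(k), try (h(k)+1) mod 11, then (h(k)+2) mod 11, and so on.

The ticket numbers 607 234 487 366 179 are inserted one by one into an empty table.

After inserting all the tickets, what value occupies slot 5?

366

607: h=2 → slot 2
234: h=3 → slot 3
487: h=3, probe 3,4 → slot 4
366: h=3, probe 3,4,5 → slot 5
179: h=3, probe 3,4,5,6 → slot 6
Table: [∅, ∅, 607, 234, 487, 366, 179, ∅, ∅, ∅, ∅]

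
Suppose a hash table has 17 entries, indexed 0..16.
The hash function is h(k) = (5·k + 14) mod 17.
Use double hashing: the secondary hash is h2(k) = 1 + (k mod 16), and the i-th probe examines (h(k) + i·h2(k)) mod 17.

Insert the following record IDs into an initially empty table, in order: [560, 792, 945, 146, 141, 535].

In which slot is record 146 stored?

560: h=9 → slot 9
792: h=13 → slot 13
945: h=13, h2=2, probe 13,15 → slot 15
146: h=13, h2=3, probe 13,16 → slot 16
141: h=5 → slot 5
535: h=3 → slot 3
Table: [∅, ∅, ∅, 535, ∅, 141, ∅, ∅, ∅, 560, ∅, ∅, ∅, 792, ∅, 945, 146]

16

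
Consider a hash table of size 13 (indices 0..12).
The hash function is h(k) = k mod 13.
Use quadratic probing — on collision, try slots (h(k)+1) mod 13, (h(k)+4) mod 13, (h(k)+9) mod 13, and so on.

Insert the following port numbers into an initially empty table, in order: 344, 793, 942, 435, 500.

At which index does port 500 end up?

2

Insert 344: h=6, slot 6 empty => index 6.
Insert 793: h=0, slot 0 empty => index 0.
Insert 942: h=6, slot 6 occupied => index 7.
Insert 435: h=6, slots 6,7 occupied => index 10.
Insert 500: h=6, slots 6,7,10 occupied => index 2.
Table: [793, -, 500, -, -, -, 344, 942, -, -, 435, -, -]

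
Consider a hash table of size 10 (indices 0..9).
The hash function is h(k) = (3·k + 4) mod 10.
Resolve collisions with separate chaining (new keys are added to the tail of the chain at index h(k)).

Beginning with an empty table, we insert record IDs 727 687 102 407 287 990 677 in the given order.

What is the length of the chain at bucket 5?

Insert 727: h=5, bucket 5 empty → new chain.
Insert 687: h=5, bucket 5 nonempty → append to chain.
Insert 102: h=0, bucket 0 empty → new chain.
Insert 407: h=5, bucket 5 nonempty → append to chain.
Insert 287: h=5, bucket 5 nonempty → append to chain.
Insert 990: h=4, bucket 4 empty → new chain.
Insert 677: h=5, bucket 5 nonempty → append to chain.
Final buckets:
0: 102
1: -
2: -
3: -
4: 990
5: 727 -> 687 -> 407 -> 287 -> 677
6: -
7: -
8: -
9: -

5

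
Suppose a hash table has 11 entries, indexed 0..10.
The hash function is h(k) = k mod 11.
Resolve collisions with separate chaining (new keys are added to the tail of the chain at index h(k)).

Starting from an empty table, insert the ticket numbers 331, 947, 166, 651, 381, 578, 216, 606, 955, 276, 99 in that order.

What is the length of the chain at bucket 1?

331 → bucket 1
947 → bucket 1 (collision)
166 → bucket 1 (collision)
651 → bucket 2
381 → bucket 7
578 → bucket 6
216 → bucket 7 (collision)
606 → bucket 1 (collision)
955 → bucket 9
276 → bucket 1 (collision)
99 → bucket 0
Final buckets:
0: 99
1: 331 -> 947 -> 166 -> 606 -> 276
2: 651
3: ∅
4: ∅
5: ∅
6: 578
7: 381 -> 216
8: ∅
9: 955
10: ∅

5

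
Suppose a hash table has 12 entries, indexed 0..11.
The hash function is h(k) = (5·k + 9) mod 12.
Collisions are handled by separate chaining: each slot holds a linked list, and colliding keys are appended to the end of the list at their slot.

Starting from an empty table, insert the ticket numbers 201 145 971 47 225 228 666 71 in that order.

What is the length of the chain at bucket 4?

Insert 201: h=6, bucket 6 empty -> new chain.
Insert 145: h=2, bucket 2 empty -> new chain.
Insert 971: h=4, bucket 4 empty -> new chain.
Insert 47: h=4, bucket 4 nonempty -> append to chain.
Insert 225: h=6, bucket 6 nonempty -> append to chain.
Insert 228: h=9, bucket 9 empty -> new chain.
Insert 666: h=3, bucket 3 empty -> new chain.
Insert 71: h=4, bucket 4 nonempty -> append to chain.
Final buckets:
0: —
1: —
2: 145
3: 666
4: 971 -> 47 -> 71
5: —
6: 201 -> 225
7: —
8: —
9: 228
10: —
11: —

3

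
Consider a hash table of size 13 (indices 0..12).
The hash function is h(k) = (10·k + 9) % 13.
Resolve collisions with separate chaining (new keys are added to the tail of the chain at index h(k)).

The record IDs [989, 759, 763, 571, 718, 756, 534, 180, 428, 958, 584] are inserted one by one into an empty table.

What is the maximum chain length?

3

989 → bucket 6
759 → bucket 7
763 → bucket 8
571 → bucket 12
718 → bucket 0
756 → bucket 3
534 → bucket 6 (collision)
180 → bucket 2
428 → bucket 12 (collision)
958 → bucket 8 (collision)
584 → bucket 12 (collision)
Final buckets:
0: 718
1: -
2: 180
3: 756
4: -
5: -
6: 989 -> 534
7: 759
8: 763 -> 958
9: -
10: -
11: -
12: 571 -> 428 -> 584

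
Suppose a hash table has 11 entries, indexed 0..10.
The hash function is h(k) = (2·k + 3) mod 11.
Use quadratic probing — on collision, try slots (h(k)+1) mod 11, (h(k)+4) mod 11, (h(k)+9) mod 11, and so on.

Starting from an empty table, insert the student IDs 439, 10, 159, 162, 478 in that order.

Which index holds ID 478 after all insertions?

Insert 439: h=1, slot 1 empty → index 1.
Insert 10: h=1, slot 1 occupied → index 2.
Insert 159: h=2, slot 2 occupied → index 3.
Insert 162: h=8, slot 8 empty → index 8.
Insert 478: h=2, slots 2,3 occupied → index 6.
Table: [—, 439, 10, 159, —, —, 478, —, 162, —, —]

6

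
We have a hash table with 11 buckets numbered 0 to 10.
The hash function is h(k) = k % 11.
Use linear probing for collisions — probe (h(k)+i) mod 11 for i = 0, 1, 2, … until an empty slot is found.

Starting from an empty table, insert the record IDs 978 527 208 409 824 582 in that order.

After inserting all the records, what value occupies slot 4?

978 hashes to 10; slot 10 is free => place at 10.
527 hashes to 10; 10 taken => place at 0.
208 hashes to 10; 10,0 taken => place at 1.
409 hashes to 2; slot 2 is free => place at 2.
824 hashes to 10; 10,0,1,2 taken => place at 3.
582 hashes to 10; 10,0,1,2,3 taken => place at 4.
Table: [527, 208, 409, 824, 582, —, —, —, —, —, 978]

582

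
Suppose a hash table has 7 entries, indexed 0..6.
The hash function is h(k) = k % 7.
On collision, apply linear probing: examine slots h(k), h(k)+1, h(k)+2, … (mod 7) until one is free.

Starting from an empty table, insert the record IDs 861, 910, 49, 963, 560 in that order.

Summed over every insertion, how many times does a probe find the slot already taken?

6

Insert 861: h=0, slot 0 empty -> index 0.
Insert 910: h=0, slot 0 occupied -> index 1.
Insert 49: h=0, slots 0,1 occupied -> index 2.
Insert 963: h=4, slot 4 empty -> index 4.
Insert 560: h=0, slots 0,1,2 occupied -> index 3.
Table: [861, 910, 49, 560, 963, _, _]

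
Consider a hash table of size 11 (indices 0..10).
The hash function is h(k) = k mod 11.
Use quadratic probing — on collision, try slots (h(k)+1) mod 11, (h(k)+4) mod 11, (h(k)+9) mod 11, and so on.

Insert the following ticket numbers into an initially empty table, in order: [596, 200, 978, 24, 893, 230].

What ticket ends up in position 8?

596: h=2 => slot 2
200: h=2, probe 2,3 => slot 3
978: h=10 => slot 10
24: h=2, probe 2,3,6 => slot 6
893: h=2, probe 2,3,6,0 => slot 0
230: h=10, probe 10,0,3,8 => slot 8
Table: [893, -, 596, 200, -, -, 24, -, 230, -, 978]

230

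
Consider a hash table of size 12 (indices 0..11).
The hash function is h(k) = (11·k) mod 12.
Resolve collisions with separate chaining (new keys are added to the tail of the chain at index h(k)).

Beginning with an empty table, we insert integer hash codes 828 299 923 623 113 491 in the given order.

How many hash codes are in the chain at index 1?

Insert 828: h=0, bucket 0 empty → new chain.
Insert 299: h=1, bucket 1 empty → new chain.
Insert 923: h=1, bucket 1 nonempty → append to chain.
Insert 623: h=1, bucket 1 nonempty → append to chain.
Insert 113: h=7, bucket 7 empty → new chain.
Insert 491: h=1, bucket 1 nonempty → append to chain.
Final buckets:
0: 828
1: 299 -> 923 -> 623 -> 491
2: -
3: -
4: -
5: -
6: -
7: 113
8: -
9: -
10: -
11: -

4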